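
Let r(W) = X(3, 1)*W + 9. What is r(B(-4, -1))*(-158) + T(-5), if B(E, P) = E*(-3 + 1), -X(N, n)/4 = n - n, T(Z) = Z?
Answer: -1427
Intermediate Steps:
X(N, n) = 0 (X(N, n) = -4*(n - n) = -4*0 = 0)
B(E, P) = -2*E (B(E, P) = E*(-2) = -2*E)
r(W) = 9 (r(W) = 0*W + 9 = 0 + 9 = 9)
r(B(-4, -1))*(-158) + T(-5) = 9*(-158) - 5 = -1422 - 5 = -1427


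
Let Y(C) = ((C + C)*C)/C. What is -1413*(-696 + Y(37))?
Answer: 878886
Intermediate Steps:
Y(C) = 2*C (Y(C) = ((2*C)*C)/C = (2*C²)/C = 2*C)
-1413*(-696 + Y(37)) = -1413*(-696 + 2*37) = -1413*(-696 + 74) = -1413*(-622) = 878886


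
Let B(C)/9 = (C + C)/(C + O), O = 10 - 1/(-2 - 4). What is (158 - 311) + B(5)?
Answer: -13383/91 ≈ -147.07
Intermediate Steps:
O = 61/6 (O = 10 - 1/(-6) = 10 - 1*(-1/6) = 10 + 1/6 = 61/6 ≈ 10.167)
B(C) = 18*C/(61/6 + C) (B(C) = 9*((C + C)/(C + 61/6)) = 9*((2*C)/(61/6 + C)) = 9*(2*C/(61/6 + C)) = 18*C/(61/6 + C))
(158 - 311) + B(5) = (158 - 311) + 108*5/(61 + 6*5) = -153 + 108*5/(61 + 30) = -153 + 108*5/91 = -153 + 108*5*(1/91) = -153 + 540/91 = -13383/91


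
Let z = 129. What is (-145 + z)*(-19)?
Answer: 304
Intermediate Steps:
(-145 + z)*(-19) = (-145 + 129)*(-19) = -16*(-19) = 304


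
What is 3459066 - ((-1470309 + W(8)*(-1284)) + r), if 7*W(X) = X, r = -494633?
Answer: 37978328/7 ≈ 5.4255e+6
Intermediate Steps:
W(X) = X/7
3459066 - ((-1470309 + W(8)*(-1284)) + r) = 3459066 - ((-1470309 + ((1/7)*8)*(-1284)) - 494633) = 3459066 - ((-1470309 + (8/7)*(-1284)) - 494633) = 3459066 - ((-1470309 - 10272/7) - 494633) = 3459066 - (-10302435/7 - 494633) = 3459066 - 1*(-13764866/7) = 3459066 + 13764866/7 = 37978328/7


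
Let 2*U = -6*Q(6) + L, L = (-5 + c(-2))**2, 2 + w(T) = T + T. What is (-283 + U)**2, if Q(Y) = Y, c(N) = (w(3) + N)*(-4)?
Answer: 187489/4 ≈ 46872.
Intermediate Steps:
w(T) = -2 + 2*T (w(T) = -2 + (T + T) = -2 + 2*T)
c(N) = -16 - 4*N (c(N) = ((-2 + 2*3) + N)*(-4) = ((-2 + 6) + N)*(-4) = (4 + N)*(-4) = -16 - 4*N)
L = 169 (L = (-5 + (-16 - 4*(-2)))**2 = (-5 + (-16 + 8))**2 = (-5 - 8)**2 = (-13)**2 = 169)
U = 133/2 (U = (-6*6 + 169)/2 = (-36 + 169)/2 = (1/2)*133 = 133/2 ≈ 66.500)
(-283 + U)**2 = (-283 + 133/2)**2 = (-433/2)**2 = 187489/4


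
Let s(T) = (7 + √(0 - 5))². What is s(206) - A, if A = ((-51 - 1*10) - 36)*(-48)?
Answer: -4612 + 14*I*√5 ≈ -4612.0 + 31.305*I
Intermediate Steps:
A = 4656 (A = ((-51 - 10) - 36)*(-48) = (-61 - 36)*(-48) = -97*(-48) = 4656)
s(T) = (7 + I*√5)² (s(T) = (7 + √(-5))² = (7 + I*√5)²)
s(206) - A = (7 + I*√5)² - 1*4656 = (7 + I*√5)² - 4656 = -4656 + (7 + I*√5)²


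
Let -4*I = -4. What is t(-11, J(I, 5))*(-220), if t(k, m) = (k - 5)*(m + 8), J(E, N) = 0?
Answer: 28160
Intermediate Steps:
I = 1 (I = -1/4*(-4) = 1)
t(k, m) = (-5 + k)*(8 + m)
t(-11, J(I, 5))*(-220) = (-40 - 5*0 + 8*(-11) - 11*0)*(-220) = (-40 + 0 - 88 + 0)*(-220) = -128*(-220) = 28160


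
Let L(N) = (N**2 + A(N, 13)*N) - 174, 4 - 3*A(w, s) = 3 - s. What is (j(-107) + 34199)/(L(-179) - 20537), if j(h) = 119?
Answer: 51477/15742 ≈ 3.2700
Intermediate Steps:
A(w, s) = 1/3 + s/3 (A(w, s) = 4/3 - (3 - s)/3 = 4/3 + (-1 + s/3) = 1/3 + s/3)
L(N) = -174 + N**2 + 14*N/3 (L(N) = (N**2 + (1/3 + (1/3)*13)*N) - 174 = (N**2 + (1/3 + 13/3)*N) - 174 = (N**2 + 14*N/3) - 174 = -174 + N**2 + 14*N/3)
(j(-107) + 34199)/(L(-179) - 20537) = (119 + 34199)/((-174 + (-179)**2 + (14/3)*(-179)) - 20537) = 34318/((-174 + 32041 - 2506/3) - 20537) = 34318/(93095/3 - 20537) = 34318/(31484/3) = 34318*(3/31484) = 51477/15742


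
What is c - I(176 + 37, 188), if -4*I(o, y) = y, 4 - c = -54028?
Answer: 54079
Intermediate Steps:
c = 54032 (c = 4 - 1*(-54028) = 4 + 54028 = 54032)
I(o, y) = -y/4
c - I(176 + 37, 188) = 54032 - (-1)*188/4 = 54032 - 1*(-47) = 54032 + 47 = 54079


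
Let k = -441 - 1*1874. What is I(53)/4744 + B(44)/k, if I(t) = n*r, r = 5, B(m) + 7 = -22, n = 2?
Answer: 80363/5491180 ≈ 0.014635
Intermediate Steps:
k = -2315 (k = -441 - 1874 = -2315)
B(m) = -29 (B(m) = -7 - 22 = -29)
I(t) = 10 (I(t) = 2*5 = 10)
I(53)/4744 + B(44)/k = 10/4744 - 29/(-2315) = 10*(1/4744) - 29*(-1/2315) = 5/2372 + 29/2315 = 80363/5491180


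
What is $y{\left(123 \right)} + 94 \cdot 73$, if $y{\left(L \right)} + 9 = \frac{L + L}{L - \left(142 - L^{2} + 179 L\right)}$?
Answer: $\frac{47333425}{6907} \approx 6853.0$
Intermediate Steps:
$y{\left(L \right)} = -9 + \frac{2 L}{-142 + L^{2} - 178 L}$ ($y{\left(L \right)} = -9 + \frac{L + L}{L - \left(142 - L^{2} + 179 L\right)} = -9 + \frac{2 L}{L - \left(142 - L^{2} + 179 L\right)} = -9 + \frac{2 L}{-142 + L^{2} - 178 L}$)
$y{\left(123 \right)} + 94 \cdot 73 = \frac{-1278 - 197292 + 9 \cdot 123^{2}}{142 - 123^{2} + 178 \cdot 123} + 94 \cdot 73 = \frac{-1278 - 197292 + 9 \cdot 15129}{142 - 15129 + 21894} + 6862 = \frac{-1278 - 197292 + 136161}{142 - 15129 + 21894} + 6862 = \frac{1}{6907} \left(-62409\right) + 6862 = - \frac{62409}{6907} + 6862 = \frac{47333425}{6907}$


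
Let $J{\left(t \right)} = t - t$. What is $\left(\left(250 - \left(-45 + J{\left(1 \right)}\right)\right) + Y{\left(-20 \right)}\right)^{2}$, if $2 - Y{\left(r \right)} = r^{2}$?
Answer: $10609$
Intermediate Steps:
$J{\left(t \right)} = 0$
$Y{\left(r \right)} = 2 - r^{2}$
$\left(\left(250 - \left(-45 + J{\left(1 \right)}\right)\right) + Y{\left(-20 \right)}\right)^{2} = \left(\left(250 - \left(-45 + 0\right)\right) + \left(2 - \left(-20\right)^{2}\right)\right)^{2} = \left(\left(250 - -45\right) + \left(2 - 400\right)\right)^{2} = \left(\left(250 + 45\right) + \left(2 - 400\right)\right)^{2} = \left(295 - 398\right)^{2} = \left(-103\right)^{2} = 10609$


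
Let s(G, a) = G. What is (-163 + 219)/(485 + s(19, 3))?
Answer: ⅑ ≈ 0.11111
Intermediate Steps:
(-163 + 219)/(485 + s(19, 3)) = (-163 + 219)/(485 + 19) = 56/504 = 56*(1/504) = ⅑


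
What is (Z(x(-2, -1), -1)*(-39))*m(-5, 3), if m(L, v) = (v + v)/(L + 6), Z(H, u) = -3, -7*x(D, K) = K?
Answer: 702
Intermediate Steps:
x(D, K) = -K/7
m(L, v) = 2*v/(6 + L) (m(L, v) = (2*v)/(6 + L) = 2*v/(6 + L))
(Z(x(-2, -1), -1)*(-39))*m(-5, 3) = (-3*(-39))*(2*3/(6 - 5)) = 117*(2*3/1) = 117*(2*3*1) = 117*6 = 702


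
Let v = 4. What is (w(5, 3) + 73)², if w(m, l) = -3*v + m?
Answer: 4356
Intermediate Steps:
w(m, l) = -12 + m (w(m, l) = -3*4 + m = -12 + m)
(w(5, 3) + 73)² = ((-12 + 5) + 73)² = (-7 + 73)² = 66² = 4356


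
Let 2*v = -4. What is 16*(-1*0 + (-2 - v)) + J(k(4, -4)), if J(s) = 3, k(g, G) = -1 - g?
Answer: 3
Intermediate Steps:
v = -2 (v = (½)*(-4) = -2)
16*(-1*0 + (-2 - v)) + J(k(4, -4)) = 16*(-1*0 + (-2 - 1*(-2))) + 3 = 16*(0 + (-2 + 2)) + 3 = 16*(0 + 0) + 3 = 16*0 + 3 = 0 + 3 = 3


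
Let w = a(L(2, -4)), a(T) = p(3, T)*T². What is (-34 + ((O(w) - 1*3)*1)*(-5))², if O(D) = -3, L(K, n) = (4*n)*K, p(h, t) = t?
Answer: 16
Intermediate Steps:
L(K, n) = 4*K*n
a(T) = T³ (a(T) = T*T² = T³)
w = -32768 (w = (4*2*(-4))³ = (-32)³ = -32768)
(-34 + ((O(w) - 1*3)*1)*(-5))² = (-34 + ((-3 - 1*3)*1)*(-5))² = (-34 + ((-3 - 3)*1)*(-5))² = (-34 - 6*1*(-5))² = (-34 - 6*(-5))² = (-34 + 30)² = (-4)² = 16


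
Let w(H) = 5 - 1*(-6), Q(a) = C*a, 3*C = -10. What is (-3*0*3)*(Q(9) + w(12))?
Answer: 0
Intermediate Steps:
C = -10/3 (C = (⅓)*(-10) = -10/3 ≈ -3.3333)
Q(a) = -10*a/3
w(H) = 11 (w(H) = 5 + 6 = 11)
(-3*0*3)*(Q(9) + w(12)) = (-3*0*3)*(-10/3*9 + 11) = (0*3)*(-30 + 11) = 0*(-19) = 0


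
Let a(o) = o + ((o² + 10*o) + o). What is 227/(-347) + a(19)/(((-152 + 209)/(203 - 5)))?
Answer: 709735/347 ≈ 2045.3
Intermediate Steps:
a(o) = o² + 12*o (a(o) = o + (o² + 11*o) = o² + 12*o)
227/(-347) + a(19)/(((-152 + 209)/(203 - 5))) = 227/(-347) + (19*(12 + 19))/(((-152 + 209)/(203 - 5))) = 227*(-1/347) + (19*31)/((57/198)) = -227/347 + 589/((57*(1/198))) = -227/347 + 589/(19/66) = -227/347 + 589*(66/19) = -227/347 + 2046 = 709735/347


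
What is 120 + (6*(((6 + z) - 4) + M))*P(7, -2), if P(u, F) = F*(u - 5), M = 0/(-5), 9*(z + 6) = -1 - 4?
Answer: 688/3 ≈ 229.33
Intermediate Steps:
z = -59/9 (z = -6 + (-1 - 4)/9 = -6 + (1/9)*(-5) = -6 - 5/9 = -59/9 ≈ -6.5556)
M = 0 (M = 0*(-1/5) = 0)
P(u, F) = F*(-5 + u)
120 + (6*(((6 + z) - 4) + M))*P(7, -2) = 120 + (6*(((6 - 59/9) - 4) + 0))*(-2*(-5 + 7)) = 120 + (6*((-5/9 - 4) + 0))*(-2*2) = 120 + (6*(-41/9 + 0))*(-4) = 120 + (6*(-41/9))*(-4) = 120 - 82/3*(-4) = 120 + 328/3 = 688/3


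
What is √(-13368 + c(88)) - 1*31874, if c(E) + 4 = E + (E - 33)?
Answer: -31874 + I*√13229 ≈ -31874.0 + 115.02*I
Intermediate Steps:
c(E) = -37 + 2*E (c(E) = -4 + (E + (E - 33)) = -4 + (E + (-33 + E)) = -4 + (-33 + 2*E) = -37 + 2*E)
√(-13368 + c(88)) - 1*31874 = √(-13368 + (-37 + 2*88)) - 1*31874 = √(-13368 + (-37 + 176)) - 31874 = √(-13368 + 139) - 31874 = √(-13229) - 31874 = I*√13229 - 31874 = -31874 + I*√13229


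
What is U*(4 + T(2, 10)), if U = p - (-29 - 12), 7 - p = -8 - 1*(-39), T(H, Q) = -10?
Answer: -102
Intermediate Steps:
p = -24 (p = 7 - (-8 - 1*(-39)) = 7 - (-8 + 39) = 7 - 1*31 = 7 - 31 = -24)
U = 17 (U = -24 - (-29 - 12) = -24 - 1*(-41) = -24 + 41 = 17)
U*(4 + T(2, 10)) = 17*(4 - 10) = 17*(-6) = -102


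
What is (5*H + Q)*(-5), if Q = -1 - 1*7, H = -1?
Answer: 65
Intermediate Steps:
Q = -8 (Q = -1 - 7 = -8)
(5*H + Q)*(-5) = (5*(-1) - 8)*(-5) = (-5 - 8)*(-5) = -13*(-5) = 65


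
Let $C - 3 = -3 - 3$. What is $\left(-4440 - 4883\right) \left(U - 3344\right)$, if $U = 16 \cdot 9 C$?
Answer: $35203648$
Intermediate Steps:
$C = -3$ ($C = 3 - 6 = -3$)
$U = -432$ ($U = 16 \cdot 9 \left(-3\right) = 144 \left(-3\right) = -432$)
$\left(-4440 - 4883\right) \left(U - 3344\right) = \left(-4440 - 4883\right) \left(-432 - 3344\right) = \left(-9323\right) \left(-3776\right) = 35203648$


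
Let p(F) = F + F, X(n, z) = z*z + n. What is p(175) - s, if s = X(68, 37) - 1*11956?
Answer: 10869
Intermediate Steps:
X(n, z) = n + z² (X(n, z) = z² + n = n + z²)
p(F) = 2*F
s = -10519 (s = (68 + 37²) - 1*11956 = (68 + 1369) - 11956 = 1437 - 11956 = -10519)
p(175) - s = 2*175 - 1*(-10519) = 350 + 10519 = 10869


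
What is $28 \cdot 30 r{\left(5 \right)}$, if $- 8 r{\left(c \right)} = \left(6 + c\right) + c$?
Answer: $-1680$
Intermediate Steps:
$r{\left(c \right)} = - \frac{3}{4} - \frac{c}{4}$ ($r{\left(c \right)} = - \frac{\left(6 + c\right) + c}{8} = - \frac{6 + 2 c}{8} = - \frac{3}{4} - \frac{c}{4}$)
$28 \cdot 30 r{\left(5 \right)} = 28 \cdot 30 \left(- \frac{3}{4} - \frac{5}{4}\right) = 840 \left(- \frac{3}{4} - \frac{5}{4}\right) = 840 \left(-2\right) = -1680$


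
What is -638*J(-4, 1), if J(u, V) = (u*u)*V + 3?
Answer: -12122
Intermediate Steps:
J(u, V) = 3 + V*u² (J(u, V) = u²*V + 3 = V*u² + 3 = 3 + V*u²)
-638*J(-4, 1) = -638*(3 + 1*(-4)²) = -638*(3 + 1*16) = -638*(3 + 16) = -638*19 = -12122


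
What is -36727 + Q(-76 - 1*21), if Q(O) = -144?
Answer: -36871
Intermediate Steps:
-36727 + Q(-76 - 1*21) = -36727 - 144 = -36871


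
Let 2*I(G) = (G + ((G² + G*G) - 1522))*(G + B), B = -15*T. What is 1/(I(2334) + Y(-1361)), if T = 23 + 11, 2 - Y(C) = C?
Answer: 1/9937084051 ≈ 1.0063e-10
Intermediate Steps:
Y(C) = 2 - C
T = 34
B = -510 (B = -15*34 = -510)
I(G) = (-510 + G)*(-1522 + G + 2*G²)/2 (I(G) = ((G + ((G² + G*G) - 1522))*(G - 510))/2 = ((G + ((G² + G²) - 1522))*(-510 + G))/2 = ((G + (2*G² - 1522))*(-510 + G))/2 = ((G + (-1522 + 2*G²))*(-510 + G))/2 = ((-1522 + G + 2*G²)*(-510 + G))/2 = ((-510 + G)*(-1522 + G + 2*G²))/2 = (-510 + G)*(-1522 + G + 2*G²)/2)
1/(I(2334) + Y(-1361)) = 1/((388110 + 2334³ - 1016*2334 - 1019/2*2334²) + (2 - 1*(-1361))) = 1/((388110 + 12714595704 - 2371344 - 1019/2*5447556) + (2 + 1361)) = 1/((388110 + 12714595704 - 2371344 - 2775529782) + 1363) = 1/(9937082688 + 1363) = 1/9937084051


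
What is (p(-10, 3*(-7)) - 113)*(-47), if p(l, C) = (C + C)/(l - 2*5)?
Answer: 52123/10 ≈ 5212.3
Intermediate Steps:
p(l, C) = 2*C/(-10 + l) (p(l, C) = (2*C)/(l - 10) = (2*C)/(-10 + l) = 2*C/(-10 + l))
(p(-10, 3*(-7)) - 113)*(-47) = (2*(3*(-7))/(-10 - 10) - 113)*(-47) = (2*(-21)/(-20) - 113)*(-47) = (2*(-21)*(-1/20) - 113)*(-47) = (21/10 - 113)*(-47) = -1109/10*(-47) = 52123/10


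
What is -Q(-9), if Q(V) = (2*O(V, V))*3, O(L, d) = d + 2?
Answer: 42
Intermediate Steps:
O(L, d) = 2 + d
Q(V) = 12 + 6*V (Q(V) = (2*(2 + V))*3 = (4 + 2*V)*3 = 12 + 6*V)
-Q(-9) = -(12 + 6*(-9)) = -(12 - 54) = -1*(-42) = 42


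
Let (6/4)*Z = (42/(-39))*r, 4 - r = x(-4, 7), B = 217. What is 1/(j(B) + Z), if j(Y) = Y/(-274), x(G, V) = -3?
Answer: -10686/62167 ≈ -0.17189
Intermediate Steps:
r = 7 (r = 4 - 1*(-3) = 4 + 3 = 7)
j(Y) = -Y/274 (j(Y) = Y*(-1/274) = -Y/274)
Z = -196/39 (Z = 2*((42/(-39))*7)/3 = 2*(-1/39*42*7)/3 = 2*(-14/13*7)/3 = (⅔)*(-98/13) = -196/39 ≈ -5.0256)
1/(j(B) + Z) = 1/(-1/274*217 - 196/39) = 1/(-217/274 - 196/39) = 1/(-62167/10686) = -10686/62167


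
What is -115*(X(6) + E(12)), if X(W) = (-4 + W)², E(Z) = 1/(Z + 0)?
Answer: -5635/12 ≈ -469.58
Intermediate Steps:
E(Z) = 1/Z
-115*(X(6) + E(12)) = -115*((-4 + 6)² + 1/12) = -115*(2² + 1/12) = -115*(4 + 1/12) = -115*49/12 = -5635/12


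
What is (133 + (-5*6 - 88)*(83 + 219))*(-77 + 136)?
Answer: -2094677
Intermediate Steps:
(133 + (-5*6 - 88)*(83 + 219))*(-77 + 136) = (133 + (-30 - 88)*302)*59 = (133 - 118*302)*59 = (133 - 35636)*59 = -35503*59 = -2094677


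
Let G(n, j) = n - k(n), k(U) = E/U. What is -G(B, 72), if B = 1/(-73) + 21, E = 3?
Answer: -2331037/111836 ≈ -20.843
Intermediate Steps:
B = 1532/73 (B = -1/73 + 21 = 1532/73 ≈ 20.986)
k(U) = 3/U
G(n, j) = n - 3/n
-G(B, 72) = -(1532/73 - 3/1532/73) = -(1532/73 - 3*73/1532) = -(1532/73 - 219/1532) = -1*2331037/111836 = -2331037/111836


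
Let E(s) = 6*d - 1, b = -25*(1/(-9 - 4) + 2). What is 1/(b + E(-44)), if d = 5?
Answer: -13/248 ≈ -0.052419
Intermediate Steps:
b = -625/13 (b = -25*(1/(-13) + 2) = -25*(-1/13 + 2) = -25*25/13 = -625/13 ≈ -48.077)
E(s) = 29 (E(s) = 6*5 - 1 = 30 - 1 = 29)
1/(b + E(-44)) = 1/(-625/13 + 29) = 1/(-248/13) = -13/248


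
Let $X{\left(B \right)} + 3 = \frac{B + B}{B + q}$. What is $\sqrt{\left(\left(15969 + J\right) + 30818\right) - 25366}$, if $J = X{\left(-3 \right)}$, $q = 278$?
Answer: $\frac{2 \sqrt{16197346}}{55} \approx 146.35$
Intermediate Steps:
$X{\left(B \right)} = -3 + \frac{2 B}{278 + B}$ ($X{\left(B \right)} = -3 + \frac{B + B}{B + 278} = -3 + \frac{2 B}{278 + B}$)
$J = - \frac{831}{275}$ ($J = \frac{-834 - -3}{278 - 3} = \frac{-834 + 3}{275} = \frac{1}{275} \left(-831\right) = - \frac{831}{275} \approx -3.0218$)
$\sqrt{\left(\left(15969 + J\right) + 30818\right) - 25366} = \sqrt{\left(\left(15969 - \frac{831}{275}\right) + 30818\right) - 25366} = \sqrt{\left(\frac{4390644}{275} + 30818\right) - 25366} = \sqrt{\frac{12865594}{275} - 25366} = \sqrt{\frac{5889944}{275}} = \frac{2 \sqrt{16197346}}{55}$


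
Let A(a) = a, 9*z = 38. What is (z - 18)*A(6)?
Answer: -248/3 ≈ -82.667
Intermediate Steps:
z = 38/9 (z = (⅑)*38 = 38/9 ≈ 4.2222)
(z - 18)*A(6) = (38/9 - 18)*6 = -124/9*6 = -248/3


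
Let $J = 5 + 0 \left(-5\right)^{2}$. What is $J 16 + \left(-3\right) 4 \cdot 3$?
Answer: $44$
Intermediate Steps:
$J = 5$ ($J = 5 + 0 \cdot 25 = 5 + 0 = 5$)
$J 16 + \left(-3\right) 4 \cdot 3 = 5 \cdot 16 + \left(-3\right) 4 \cdot 3 = 80 - 36 = 44$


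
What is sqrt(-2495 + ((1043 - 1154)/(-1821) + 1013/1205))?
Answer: 3*I*sqrt(148259505382035)/731435 ≈ 49.941*I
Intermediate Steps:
sqrt(-2495 + ((1043 - 1154)/(-1821) + 1013/1205)) = sqrt(-2495 + (-111*(-1/1821) + 1013*(1/1205))) = sqrt(-2495 + (37/607 + 1013/1205)) = sqrt(-2495 + 659476/731435) = sqrt(-1824270849/731435) = 3*I*sqrt(148259505382035)/731435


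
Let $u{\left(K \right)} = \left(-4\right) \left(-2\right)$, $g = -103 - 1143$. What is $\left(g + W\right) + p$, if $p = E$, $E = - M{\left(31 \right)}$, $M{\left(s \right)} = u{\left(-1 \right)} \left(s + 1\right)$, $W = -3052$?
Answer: $-4554$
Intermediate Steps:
$g = -1246$ ($g = -103 - 1143 = -1246$)
$u{\left(K \right)} = 8$
$M{\left(s \right)} = 8 + 8 s$ ($M{\left(s \right)} = 8 \left(s + 1\right) = 8 \left(1 + s\right) = 8 + 8 s$)
$E = -256$ ($E = - (8 + 8 \cdot 31) = - (8 + 248) = \left(-1\right) 256 = -256$)
$p = -256$
$\left(g + W\right) + p = \left(-1246 - 3052\right) - 256 = -4298 - 256 = -4554$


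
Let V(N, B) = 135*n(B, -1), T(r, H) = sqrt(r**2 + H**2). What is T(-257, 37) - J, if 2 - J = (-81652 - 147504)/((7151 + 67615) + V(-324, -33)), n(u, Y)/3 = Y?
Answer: -377878/74361 + sqrt(67418) ≈ 254.57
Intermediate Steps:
n(u, Y) = 3*Y
T(r, H) = sqrt(H**2 + r**2)
V(N, B) = -405 (V(N, B) = 135*(3*(-1)) = 135*(-3) = -405)
J = 377878/74361 (J = 2 - (-81652 - 147504)/((7151 + 67615) - 405) = 2 - (-229156)/(74766 - 405) = 2 - (-229156)/74361 = 2 - 1*(-229156/74361) = 2 + 229156/74361 = 377878/74361 ≈ 5.0817)
T(-257, 37) - J = sqrt(37**2 + (-257)**2) - 1*377878/74361 = sqrt(1369 + 66049) - 377878/74361 = sqrt(67418) - 377878/74361 = -377878/74361 + sqrt(67418)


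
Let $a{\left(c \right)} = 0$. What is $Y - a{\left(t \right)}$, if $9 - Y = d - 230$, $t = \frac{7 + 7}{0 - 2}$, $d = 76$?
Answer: $163$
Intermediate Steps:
$t = -7$ ($t = \frac{14}{-2} = 14 \left(- \frac{1}{2}\right) = -7$)
$Y = 163$ ($Y = 9 - \left(76 - 230\right) = 9 - -154 = 9 + 154 = 163$)
$Y - a{\left(t \right)} = 163 - 0 = 163 + 0 = 163$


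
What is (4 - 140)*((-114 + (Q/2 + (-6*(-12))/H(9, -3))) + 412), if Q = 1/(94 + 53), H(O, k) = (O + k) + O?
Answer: -30268228/735 ≈ -41181.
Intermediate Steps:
H(O, k) = k + 2*O
Q = 1/147 ≈ 0.0068027
(4 - 140)*((-114 + (Q/2 + (-6*(-12))/H(9, -3))) + 412) = (4 - 140)*((-114 + ((1/147)/2 + (-6*(-12))/(-3 + 2*9))) + 412) = -136*((-114 + ((1/147)*(½) + 72/(-3 + 18))) + 412) = -136*((-114 + (1/294 + 72/15)) + 412) = -136*((-114 + (1/294 + 72*(1/15))) + 412) = -136*((-114 + (1/294 + 24/5)) + 412) = -136*((-114 + 7061/1470) + 412) = -136*(-160519/1470 + 412) = -136*445121/1470 = -30268228/735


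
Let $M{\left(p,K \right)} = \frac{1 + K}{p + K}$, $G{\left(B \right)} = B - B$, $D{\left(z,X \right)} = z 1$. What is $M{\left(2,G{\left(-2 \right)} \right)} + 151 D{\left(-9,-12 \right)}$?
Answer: $- \frac{2717}{2} \approx -1358.5$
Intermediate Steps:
$D{\left(z,X \right)} = z$
$G{\left(B \right)} = 0$
$M{\left(p,K \right)} = \frac{1 + K}{K + p}$
$M{\left(2,G{\left(-2 \right)} \right)} + 151 D{\left(-9,-12 \right)} = \frac{1 + 0}{0 + 2} + 151 \left(-9\right) = \frac{1}{2} \cdot 1 - 1359 = \frac{1}{2} - 1359 = - \frac{2717}{2}$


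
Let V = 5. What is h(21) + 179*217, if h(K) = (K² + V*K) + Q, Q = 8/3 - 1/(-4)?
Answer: 472703/12 ≈ 39392.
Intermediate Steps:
Q = 35/12 (Q = 8*(⅓) - 1*(-¼) = 8/3 + ¼ = 35/12 ≈ 2.9167)
h(K) = 35/12 + K² + 5*K (h(K) = (K² + 5*K) + 35/12 = 35/12 + K² + 5*K)
h(21) + 179*217 = (35/12 + 21² + 5*21) + 179*217 = (35/12 + 441 + 105) + 38843 = 6587/12 + 38843 = 472703/12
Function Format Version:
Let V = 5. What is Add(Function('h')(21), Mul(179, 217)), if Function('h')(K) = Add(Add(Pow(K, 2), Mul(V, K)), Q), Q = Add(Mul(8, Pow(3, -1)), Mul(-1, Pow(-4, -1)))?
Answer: Rational(472703, 12) ≈ 39392.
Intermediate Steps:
Q = Rational(35, 12) (Q = Add(Mul(8, Rational(1, 3)), Mul(-1, Rational(-1, 4))) = Add(Rational(8, 3), Rational(1, 4)) = Rational(35, 12) ≈ 2.9167)
Function('h')(K) = Add(Rational(35, 12), Pow(K, 2), Mul(5, K)) (Function('h')(K) = Add(Add(Pow(K, 2), Mul(5, K)), Rational(35, 12)) = Add(Rational(35, 12), Pow(K, 2), Mul(5, K)))
Add(Function('h')(21), Mul(179, 217)) = Add(Add(Rational(35, 12), Pow(21, 2), Mul(5, 21)), Mul(179, 217)) = Add(Add(Rational(35, 12), 441, 105), 38843) = Add(Rational(6587, 12), 38843) = Rational(472703, 12)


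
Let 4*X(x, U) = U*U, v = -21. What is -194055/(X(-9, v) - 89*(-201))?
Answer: -258740/23999 ≈ -10.781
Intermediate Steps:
X(x, U) = U²/4 (X(x, U) = (U*U)/4 = U²/4)
-194055/(X(-9, v) - 89*(-201)) = -194055/((¼)*(-21)² - 89*(-201)) = -194055/((¼)*441 + 17889) = -194055/(441/4 + 17889) = -194055/71997/4 = -194055*4/71997 = -258740/23999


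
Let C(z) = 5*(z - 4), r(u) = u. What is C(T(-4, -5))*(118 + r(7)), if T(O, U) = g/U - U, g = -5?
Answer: 1250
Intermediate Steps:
T(O, U) = -U - 5/U (T(O, U) = -5/U - U = -U - 5/U)
C(z) = -20 + 5*z (C(z) = 5*(-4 + z) = -20 + 5*z)
C(T(-4, -5))*(118 + r(7)) = (-20 + 5*(-1*(-5) - 5/(-5)))*(118 + 7) = (-20 + 5*(5 - 5*(-⅕)))*125 = (-20 + 5*(5 + 1))*125 = (-20 + 5*6)*125 = (-20 + 30)*125 = 10*125 = 1250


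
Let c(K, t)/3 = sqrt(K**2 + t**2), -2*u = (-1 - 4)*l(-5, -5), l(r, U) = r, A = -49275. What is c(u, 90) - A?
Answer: 49275 + 15*sqrt(1321)/2 ≈ 49548.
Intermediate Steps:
u = -25/2 (u = -(-1 - 4)*(-5)/2 = -(-5)*(-5)/2 = -1/2*25 = -25/2 ≈ -12.500)
c(K, t) = 3*sqrt(K**2 + t**2)
c(u, 90) - A = 3*sqrt((-25/2)**2 + 90**2) - 1*(-49275) = 3*sqrt(625/4 + 8100) + 49275 = 3*sqrt(33025/4) + 49275 = 3*(5*sqrt(1321)/2) + 49275 = 15*sqrt(1321)/2 + 49275 = 49275 + 15*sqrt(1321)/2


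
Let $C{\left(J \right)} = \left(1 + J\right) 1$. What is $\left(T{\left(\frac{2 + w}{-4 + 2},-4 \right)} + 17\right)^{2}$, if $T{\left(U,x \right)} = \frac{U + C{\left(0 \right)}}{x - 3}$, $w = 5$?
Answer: $\frac{59049}{196} \approx 301.27$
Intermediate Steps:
$C{\left(J \right)} = 1 + J$
$T{\left(U,x \right)} = \frac{1 + U}{-3 + x}$ ($T{\left(U,x \right)} = \frac{U + \left(1 + 0\right)}{x - 3} = \frac{U + 1}{-3 + x} = \frac{1 + U}{-3 + x}$)
$\left(T{\left(\frac{2 + w}{-4 + 2},-4 \right)} + 17\right)^{2} = \left(\frac{1 + \frac{2 + 5}{-4 + 2}}{-3 - 4} + 17\right)^{2} = \left(\frac{1 + \frac{7}{-2}}{-7} + 17\right)^{2} = \left(- \frac{1 + 7 \left(- \frac{1}{2}\right)}{7} + 17\right)^{2} = \left(- \frac{1 - \frac{7}{2}}{7} + 17\right)^{2} = \left(\left(- \frac{1}{7}\right) \left(- \frac{5}{2}\right) + 17\right)^{2} = \left(\frac{5}{14} + 17\right)^{2} = \left(\frac{243}{14}\right)^{2} = \frac{59049}{196}$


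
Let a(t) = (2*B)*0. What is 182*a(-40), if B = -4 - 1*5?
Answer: 0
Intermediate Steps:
B = -9 (B = -4 - 5 = -9)
a(t) = 0 (a(t) = (2*(-9))*0 = -18*0 = 0)
182*a(-40) = 182*0 = 0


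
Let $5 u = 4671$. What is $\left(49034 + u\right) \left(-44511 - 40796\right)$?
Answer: $- \frac{21313186187}{5} \approx -4.2626 \cdot 10^{9}$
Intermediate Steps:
$u = \frac{4671}{5}$ ($u = \frac{1}{5} \cdot 4671 = \frac{4671}{5} \approx 934.2$)
$\left(49034 + u\right) \left(-44511 - 40796\right) = \left(49034 + \frac{4671}{5}\right) \left(-44511 - 40796\right) = \frac{249841}{5} \left(-85307\right) = - \frac{21313186187}{5}$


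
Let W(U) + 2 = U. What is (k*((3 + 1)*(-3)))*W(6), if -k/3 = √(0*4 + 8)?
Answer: 288*√2 ≈ 407.29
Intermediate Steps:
W(U) = -2 + U
k = -6*√2 (k = -3*√(0*4 + 8) = -3*√(0 + 8) = -6*√2 ≈ -8.4853)
(k*((3 + 1)*(-3)))*W(6) = ((-6*√2)*((3 + 1)*(-3)))*(-2 + 6) = ((-6*√2)*(4*(-3)))*4 = (-6*√2*(-12))*4 = (72*√2)*4 = 288*√2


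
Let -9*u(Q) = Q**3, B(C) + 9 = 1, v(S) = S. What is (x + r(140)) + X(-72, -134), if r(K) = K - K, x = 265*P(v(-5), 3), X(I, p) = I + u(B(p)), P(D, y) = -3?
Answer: -7291/9 ≈ -810.11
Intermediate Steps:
B(C) = -8 (B(C) = -9 + 1 = -8)
u(Q) = -Q**3/9
X(I, p) = 512/9 + I (X(I, p) = I - 1/9*(-8)**3 = I - 1/9*(-512) = I + 512/9 = 512/9 + I)
x = -795 (x = 265*(-3) = -795)
r(K) = 0
(x + r(140)) + X(-72, -134) = (-795 + 0) + (512/9 - 72) = -795 - 136/9 = -7291/9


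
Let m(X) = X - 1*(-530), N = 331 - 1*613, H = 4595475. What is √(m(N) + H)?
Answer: √4595723 ≈ 2143.8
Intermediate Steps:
N = -282 (N = 331 - 613 = -282)
m(X) = 530 + X (m(X) = X + 530 = 530 + X)
√(m(N) + H) = √((530 - 282) + 4595475) = √(248 + 4595475) = √4595723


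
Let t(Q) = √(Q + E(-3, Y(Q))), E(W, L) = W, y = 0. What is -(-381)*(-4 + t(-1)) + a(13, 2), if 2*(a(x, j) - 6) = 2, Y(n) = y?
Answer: -1517 + 762*I ≈ -1517.0 + 762.0*I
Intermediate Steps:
Y(n) = 0
a(x, j) = 7 (a(x, j) = 6 + (½)*2 = 6 + 1 = 7)
t(Q) = √(-3 + Q) (t(Q) = √(Q - 3) = √(-3 + Q))
-(-381)*(-4 + t(-1)) + a(13, 2) = -(-381)*(-4 + √(-3 - 1)) + 7 = -(-381)*(-4 + √(-4)) + 7 = -(-381)*(-4 + 2*I) + 7 = -127*(12 - 6*I) + 7 = (-1524 + 762*I) + 7 = -1517 + 762*I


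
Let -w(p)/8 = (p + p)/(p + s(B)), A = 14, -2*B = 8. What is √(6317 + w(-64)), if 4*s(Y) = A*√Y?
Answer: √(108260888205 - 29711360*I)/4145 ≈ 79.38 - 0.010893*I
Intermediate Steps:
B = -4 (B = -½*8 = -4)
s(Y) = 7*√Y/2 (s(Y) = (14*√Y)/4 = 7*√Y/2)
w(p) = -16*p/(p + 7*I) (w(p) = -8*(p + p)/(p + 7*√(-4)/2) = -8*2*p/(p + 7*(2*I)/2) = -8*2*p/(p + 7*I) = -16*p/(p + 7*I))
√(6317 + w(-64)) = √(6317 - 16*(-64)/(-64 + 7*I)) = √(6317 - 16*(-64)*(-64 - 7*I)/4145) = √(6317 + (-65536/4145 - 7168*I/4145)) = √(26118429/4145 - 7168*I/4145)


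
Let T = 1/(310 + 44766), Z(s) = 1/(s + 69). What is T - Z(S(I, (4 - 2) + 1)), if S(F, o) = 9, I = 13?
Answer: -22499/1757964 ≈ -0.012798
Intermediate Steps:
Z(s) = 1/(69 + s)
T = 1/45076 ≈ 2.2185e-5
T - Z(S(I, (4 - 2) + 1)) = 1/45076 - 1/(69 + 9) = 1/45076 - 1/78 = -22499/1757964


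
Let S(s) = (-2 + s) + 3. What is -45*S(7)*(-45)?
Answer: 16200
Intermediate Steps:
S(s) = 1 + s
-45*S(7)*(-45) = -45*(1 + 7)*(-45) = -45*8*(-45) = -360*(-45) = 16200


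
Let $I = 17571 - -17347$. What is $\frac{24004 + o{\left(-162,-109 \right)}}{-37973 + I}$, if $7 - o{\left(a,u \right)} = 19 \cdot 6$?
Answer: $- \frac{23897}{3055} \approx -7.8223$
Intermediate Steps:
$o{\left(a,u \right)} = -107$ ($o{\left(a,u \right)} = 7 - 19 \cdot 6 = 7 - 114 = -107$)
$I = 34918$ ($I = 17571 + 17347 = 34918$)
$\frac{24004 + o{\left(-162,-109 \right)}}{-37973 + I} = \frac{24004 - 107}{-37973 + 34918} = \frac{23897}{-3055} = 23897 \left(- \frac{1}{3055}\right) = - \frac{23897}{3055}$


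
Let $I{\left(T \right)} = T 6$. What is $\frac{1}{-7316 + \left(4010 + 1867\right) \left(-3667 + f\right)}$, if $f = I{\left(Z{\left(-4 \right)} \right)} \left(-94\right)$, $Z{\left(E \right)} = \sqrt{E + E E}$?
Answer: $- \frac{21558275}{332918115635017} + \frac{6629256 \sqrt{3}}{332918115635017} \approx -3.0266 \cdot 10^{-8}$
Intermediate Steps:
$Z{\left(E \right)} = \sqrt{E + E^{2}}$
$I{\left(T \right)} = 6 T$
$f = - 1128 \sqrt{3}$ ($f = 6 \sqrt{- 4 \left(1 - 4\right)} \left(-94\right) = 6 \sqrt{\left(-4\right) \left(-3\right)} \left(-94\right) = 6 \sqrt{12} \left(-94\right) = 6 \cdot 2 \sqrt{3} \left(-94\right) = 12 \sqrt{3} \left(-94\right) = - 1128 \sqrt{3} \approx -1953.8$)
$\frac{1}{-7316 + \left(4010 + 1867\right) \left(-3667 + f\right)} = \frac{1}{-7316 + \left(4010 + 1867\right) \left(-3667 - 1128 \sqrt{3}\right)} = \frac{1}{-7316 + 5877 \left(-3667 - 1128 \sqrt{3}\right)} = \frac{1}{-7316 - \left(21550959 + 6629256 \sqrt{3}\right)} = \frac{1}{-21558275 - 6629256 \sqrt{3}}$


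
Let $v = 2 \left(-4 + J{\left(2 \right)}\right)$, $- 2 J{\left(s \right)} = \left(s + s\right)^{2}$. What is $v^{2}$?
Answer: $576$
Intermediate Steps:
$J{\left(s \right)} = - 2 s^{2}$ ($J{\left(s \right)} = - \frac{\left(s + s\right)^{2}}{2} = - \frac{\left(2 s\right)^{2}}{2} = - \frac{4 s^{2}}{2} = - 2 s^{2}$)
$v = -24$ ($v = 2 \left(-4 - 2 \cdot 2^{2}\right) = 2 \left(-4 - 8\right) = 2 \left(-12\right) = -24$)
$v^{2} = \left(-24\right)^{2} = 576$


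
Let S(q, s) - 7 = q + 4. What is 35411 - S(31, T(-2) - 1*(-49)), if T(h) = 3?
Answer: 35369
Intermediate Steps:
S(q, s) = 11 + q (S(q, s) = 7 + (q + 4) = 7 + (4 + q) = 11 + q)
35411 - S(31, T(-2) - 1*(-49)) = 35411 - (11 + 31) = 35411 - 1*42 = 35411 - 42 = 35369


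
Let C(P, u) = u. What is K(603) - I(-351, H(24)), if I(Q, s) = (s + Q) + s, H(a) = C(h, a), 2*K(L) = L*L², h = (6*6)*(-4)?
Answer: 219256833/2 ≈ 1.0963e+8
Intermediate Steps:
h = -144 (h = 36*(-4) = -144)
K(L) = L³/2 (K(L) = (L*L²)/2 = L³/2)
H(a) = a
I(Q, s) = Q + 2*s (I(Q, s) = (Q + s) + s = Q + 2*s)
K(603) - I(-351, H(24)) = (½)*603³ - (-351 + 2*24) = (½)*219256227 - (-351 + 48) = 219256227/2 - 1*(-303) = 219256227/2 + 303 = 219256833/2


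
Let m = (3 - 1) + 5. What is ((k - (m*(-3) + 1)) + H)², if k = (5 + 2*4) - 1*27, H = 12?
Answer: 324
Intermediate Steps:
m = 7 (m = 2 + 5 = 7)
k = -14 (k = (5 + 8) - 27 = 13 - 27 = -14)
((k - (m*(-3) + 1)) + H)² = ((-14 - (7*(-3) + 1)) + 12)² = ((-14 - (-21 + 1)) + 12)² = ((-14 - 1*(-20)) + 12)² = ((-14 + 20) + 12)² = (6 + 12)² = 18² = 324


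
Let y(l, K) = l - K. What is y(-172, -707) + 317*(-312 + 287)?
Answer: -7390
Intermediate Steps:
y(-172, -707) + 317*(-312 + 287) = (-172 - 1*(-707)) + 317*(-312 + 287) = (-172 + 707) + 317*(-25) = 535 - 7925 = -7390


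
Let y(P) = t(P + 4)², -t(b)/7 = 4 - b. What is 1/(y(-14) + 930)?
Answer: 1/10534 ≈ 9.4931e-5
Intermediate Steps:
t(b) = -28 + 7*b (t(b) = -7*(4 - b) = -28 + 7*b)
y(P) = 49*P² (y(P) = (-28 + 7*(P + 4))² = (-28 + 7*(4 + P))² = (-28 + (28 + 7*P))² = (7*P)² = 49*P²)
1/(y(-14) + 930) = 1/(49*(-14)² + 930) = 1/(49*196 + 930) = 1/(9604 + 930) = 1/10534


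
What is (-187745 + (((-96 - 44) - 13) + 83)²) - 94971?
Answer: -277816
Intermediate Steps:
(-187745 + (((-96 - 44) - 13) + 83)²) - 94971 = (-187745 + ((-140 - 13) + 83)²) - 94971 = (-187745 + (-153 + 83)²) - 94971 = (-187745 + (-70)²) - 94971 = (-187745 + 4900) - 94971 = -182845 - 94971 = -277816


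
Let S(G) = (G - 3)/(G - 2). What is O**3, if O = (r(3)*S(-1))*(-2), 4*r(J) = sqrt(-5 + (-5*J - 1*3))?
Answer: 184*I*sqrt(23)/27 ≈ 32.683*I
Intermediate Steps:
r(J) = sqrt(-8 - 5*J)/4 (r(J) = sqrt(-5 + (-5*J - 1*3))/4 = sqrt(-5 + (-5*J - 3))/4 = sqrt(-5 + (-3 - 5*J))/4 = sqrt(-8 - 5*J)/4)
S(G) = (-3 + G)/(-2 + G)
O = -2*I*sqrt(23)/3 (O = ((sqrt(-8 - 5*3)/4)*((-3 - 1)/(-2 - 1)))*(-2) = ((sqrt(-8 - 15)/4)*(-4/(-3)))*(-2) = ((sqrt(-23)/4)*(-1/3*(-4)))*(-2) = (((I*sqrt(23))/4)*(4/3))*(-2) = ((I*sqrt(23)/4)*(4/3))*(-2) = (I*sqrt(23)/3)*(-2) = -2*I*sqrt(23)/3 ≈ -3.1972*I)
O**3 = (-2*I*sqrt(23)/3)**3 = 184*I*sqrt(23)/27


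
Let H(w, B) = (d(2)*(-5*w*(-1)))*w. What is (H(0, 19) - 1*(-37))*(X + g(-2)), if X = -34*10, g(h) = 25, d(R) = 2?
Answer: -11655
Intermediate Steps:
H(w, B) = 10*w² (H(w, B) = (2*(-5*w*(-1)))*w = (2*(5*w))*w = (10*w)*w = 10*w²)
X = -340
(H(0, 19) - 1*(-37))*(X + g(-2)) = (10*0² - 1*(-37))*(-340 + 25) = (10*0 + 37)*(-315) = (0 + 37)*(-315) = 37*(-315) = -11655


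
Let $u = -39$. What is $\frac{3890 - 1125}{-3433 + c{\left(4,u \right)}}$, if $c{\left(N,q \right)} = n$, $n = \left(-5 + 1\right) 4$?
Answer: $- \frac{2765}{3449} \approx -0.80168$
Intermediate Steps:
$n = -16$ ($n = \left(-4\right) 4 = -16$)
$c{\left(N,q \right)} = -16$
$\frac{3890 - 1125}{-3433 + c{\left(4,u \right)}} = \frac{3890 - 1125}{-3433 - 16} = \frac{2765}{-3449} = 2765 \left(- \frac{1}{3449}\right) = - \frac{2765}{3449}$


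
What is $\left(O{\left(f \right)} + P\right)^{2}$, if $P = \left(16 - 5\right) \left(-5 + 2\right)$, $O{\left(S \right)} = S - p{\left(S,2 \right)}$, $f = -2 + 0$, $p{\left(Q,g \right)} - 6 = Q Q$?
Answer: $2025$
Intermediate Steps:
$p{\left(Q,g \right)} = 6 + Q^{2}$ ($p{\left(Q,g \right)} = 6 + Q Q = 6 + Q^{2}$)
$f = -2$
$O{\left(S \right)} = -6 + S - S^{2}$ ($O{\left(S \right)} = S - \left(6 + S^{2}\right) = -6 + S - S^{2}$)
$P = -33$ ($P = 11 \left(-3\right) = -33$)
$\left(O{\left(f \right)} + P\right)^{2} = \left(\left(-6 - 2 - \left(-2\right)^{2}\right) - 33\right)^{2} = \left(\left(-6 - 2 - 4\right) - 33\right)^{2} = \left(-12 - 33\right)^{2} = \left(-45\right)^{2} = 2025$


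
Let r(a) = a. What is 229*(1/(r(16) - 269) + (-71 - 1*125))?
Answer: -11355881/253 ≈ -44885.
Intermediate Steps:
229*(1/(r(16) - 269) + (-71 - 1*125)) = 229*(1/(16 - 269) + (-71 - 1*125)) = 229*(1/(-253) + (-71 - 125)) = 229*(-1/253 - 196) = 229*(-49589/253) = -11355881/253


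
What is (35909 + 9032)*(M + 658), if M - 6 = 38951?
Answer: 1780337715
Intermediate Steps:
M = 38957 (M = 6 + 38951 = 38957)
(35909 + 9032)*(M + 658) = (35909 + 9032)*(38957 + 658) = 44941*39615 = 1780337715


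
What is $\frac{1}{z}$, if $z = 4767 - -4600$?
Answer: $\frac{1}{9367} \approx 0.00010676$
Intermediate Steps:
$z = 9367$ ($z = 4767 + 4600 = 9367$)
$\frac{1}{z} = \frac{1}{9367}$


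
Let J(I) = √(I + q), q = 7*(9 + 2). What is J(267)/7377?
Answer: 2*√86/7377 ≈ 0.0025142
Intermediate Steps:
q = 77 (q = 7*11 = 77)
J(I) = √(77 + I) (J(I) = √(I + 77) = √(77 + I))
J(267)/7377 = √(77 + 267)/7377 = √344*(1/7377) = (2*√86)*(1/7377) = 2*√86/7377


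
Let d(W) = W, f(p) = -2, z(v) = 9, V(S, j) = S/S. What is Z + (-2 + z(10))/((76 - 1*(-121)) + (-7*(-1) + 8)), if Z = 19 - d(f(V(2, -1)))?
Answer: 4459/212 ≈ 21.033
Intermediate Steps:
V(S, j) = 1
Z = 21 (Z = 19 - 1*(-2) = 19 + 2 = 21)
Z + (-2 + z(10))/((76 - 1*(-121)) + (-7*(-1) + 8)) = 21 + (-2 + 9)/((76 - 1*(-121)) + (-7*(-1) + 8)) = 21 + 7/((76 + 121) + (7 + 8)) = 21 + 7/(197 + 15) = 21 + 7/212 = 4459/212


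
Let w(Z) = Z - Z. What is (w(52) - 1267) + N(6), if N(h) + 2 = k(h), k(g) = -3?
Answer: -1272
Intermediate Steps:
N(h) = -5 (N(h) = -2 - 3 = -5)
w(Z) = 0
(w(52) - 1267) + N(6) = (0 - 1267) - 5 = -1267 - 5 = -1272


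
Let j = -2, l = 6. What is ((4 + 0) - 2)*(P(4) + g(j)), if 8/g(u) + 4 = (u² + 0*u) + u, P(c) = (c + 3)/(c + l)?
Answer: -33/5 ≈ -6.6000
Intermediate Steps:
P(c) = (3 + c)/(6 + c) (P(c) = (c + 3)/(c + 6) = (3 + c)/(6 + c))
g(u) = 8/(-4 + u + u²) (g(u) = 8/(-4 + ((u² + 0*u) + u)) = 8/(-4 + ((u² + 0) + u)) = 8/(-4 + (u² + u)) = 8/(-4 + (u + u²)) = 8/(-4 + u + u²))
((4 + 0) - 2)*(P(4) + g(j)) = ((4 + 0) - 2)*((3 + 4)/(6 + 4) + 8/(-4 - 2 + (-2)²)) = (4 - 2)*(7/10 + 8/(-4 - 2 + 4)) = 2*((⅒)*7 + 8/(-2)) = 2*(7/10 + 8*(-½)) = 2*(7/10 - 4) = 2*(-33/10) = -33/5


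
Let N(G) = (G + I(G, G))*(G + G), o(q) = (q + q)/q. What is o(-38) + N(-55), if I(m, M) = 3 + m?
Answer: 11772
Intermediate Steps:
o(q) = 2 (o(q) = (2*q)/q = 2)
N(G) = 2*G*(3 + 2*G) (N(G) = (G + (3 + G))*(G + G) = (3 + 2*G)*(2*G) = 2*G*(3 + 2*G))
o(-38) + N(-55) = 2 + 2*(-55)*(3 + 2*(-55)) = 2 + 2*(-55)*(3 - 110) = 2 + 2*(-55)*(-107) = 2 + 11770 = 11772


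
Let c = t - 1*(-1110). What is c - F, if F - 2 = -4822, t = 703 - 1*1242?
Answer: 5391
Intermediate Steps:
t = -539 (t = 703 - 1242 = -539)
F = -4820 (F = 2 - 4822 = -4820)
c = 571 (c = -539 - 1*(-1110) = -539 + 1110 = 571)
c - F = 571 - 1*(-4820) = 571 + 4820 = 5391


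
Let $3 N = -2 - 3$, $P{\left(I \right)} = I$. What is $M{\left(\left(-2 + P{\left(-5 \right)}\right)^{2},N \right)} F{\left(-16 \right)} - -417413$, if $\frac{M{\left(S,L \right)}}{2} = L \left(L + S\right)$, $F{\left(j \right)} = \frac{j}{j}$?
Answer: $\frac{3755297}{9} \approx 4.1726 \cdot 10^{5}$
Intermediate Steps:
$F{\left(j \right)} = 1$
$N = - \frac{5}{3}$ ($N = \frac{-2 - 3}{3} = \frac{1}{3} \left(-5\right) = - \frac{5}{3} \approx -1.6667$)
$M{\left(S,L \right)} = 2 L \left(L + S\right)$
$M{\left(\left(-2 + P{\left(-5 \right)}\right)^{2},N \right)} F{\left(-16 \right)} - -417413 = 2 \left(- \frac{5}{3}\right) \left(- \frac{5}{3} + \left(-2 - 5\right)^{2}\right) 1 - -417413 = 2 \left(- \frac{5}{3}\right) \left(- \frac{5}{3} + \left(-7\right)^{2}\right) 1 + 417413 = 2 \left(- \frac{5}{3}\right) \left(- \frac{5}{3} + 49\right) 1 + 417413 = 2 \left(- \frac{5}{3}\right) \frac{142}{3} \cdot 1 + 417413 = \left(- \frac{1420}{9}\right) 1 + 417413 = - \frac{1420}{9} + 417413 = \frac{3755297}{9}$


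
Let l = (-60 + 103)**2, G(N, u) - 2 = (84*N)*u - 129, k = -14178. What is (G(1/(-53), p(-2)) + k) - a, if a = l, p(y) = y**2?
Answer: -856498/53 ≈ -16160.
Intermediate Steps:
G(N, u) = -127 + 84*N*u (G(N, u) = 2 + ((84*N)*u - 129) = 2 + (84*N*u - 129) = 2 + (-129 + 84*N*u) = -127 + 84*N*u)
l = 1849 (l = 43**2 = 1849)
a = 1849
(G(1/(-53), p(-2)) + k) - a = ((-127 + 84*(-2)**2/(-53)) - 14178) - 1*1849 = ((-127 + 84*(-1/53)*4) - 14178) - 1849 = ((-127 - 336/53) - 14178) - 1849 = (-7067/53 - 14178) - 1849 = -758501/53 - 1849 = -856498/53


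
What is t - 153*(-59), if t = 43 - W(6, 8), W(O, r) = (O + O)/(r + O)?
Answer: 63484/7 ≈ 9069.1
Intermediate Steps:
W(O, r) = 2*O/(O + r) (W(O, r) = (2*O)/(O + r) = 2*O/(O + r))
t = 295/7 (t = 43 - 2*6/(6 + 8) = 43 - 2*6/14 = 43 - 1*6/7 = 43 - 6/7 = 295/7 ≈ 42.143)
t - 153*(-59) = 295/7 - 153*(-59) = 295/7 + 9027 = 63484/7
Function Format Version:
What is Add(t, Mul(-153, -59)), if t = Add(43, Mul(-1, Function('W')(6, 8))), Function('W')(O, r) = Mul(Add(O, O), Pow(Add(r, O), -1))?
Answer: Rational(63484, 7) ≈ 9069.1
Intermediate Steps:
Function('W')(O, r) = Mul(2, O, Pow(Add(O, r), -1)) (Function('W')(O, r) = Mul(Mul(2, O), Pow(Add(O, r), -1)) = Mul(2, O, Pow(Add(O, r), -1)))
t = Rational(295, 7) (t = Add(43, Mul(-1, Mul(2, 6, Pow(Add(6, 8), -1)))) = Add(43, Mul(-1, Mul(2, 6, Pow(14, -1)))) = Add(43, Mul(-1, Mul(2, 6, Rational(1, 14)))) = Add(43, Mul(-1, Rational(6, 7))) = Add(43, Rational(-6, 7)) = Rational(295, 7) ≈ 42.143)
Add(t, Mul(-153, -59)) = Add(Rational(295, 7), Mul(-153, -59)) = Add(Rational(295, 7), 9027) = Rational(63484, 7)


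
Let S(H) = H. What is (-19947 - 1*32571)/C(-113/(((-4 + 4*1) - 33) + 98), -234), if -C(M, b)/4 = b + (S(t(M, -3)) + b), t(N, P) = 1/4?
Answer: -52518/1871 ≈ -28.069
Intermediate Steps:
t(N, P) = 1/4 (t(N, P) = 1*(1/4) = 1/4)
C(M, b) = -1 - 8*b (C(M, b) = -4*(b + (1/4 + b)) = -4*(1/4 + 2*b) = -1 - 8*b)
(-19947 - 1*32571)/C(-113/(((-4 + 4*1) - 33) + 98), -234) = (-19947 - 1*32571)/(-1 - 8*(-234)) = (-19947 - 32571)/(-1 + 1872) = -52518/1871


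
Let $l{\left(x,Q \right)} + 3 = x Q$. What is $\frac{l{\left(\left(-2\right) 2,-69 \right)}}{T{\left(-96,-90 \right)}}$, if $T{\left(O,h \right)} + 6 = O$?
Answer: $- \frac{91}{34} \approx -2.6765$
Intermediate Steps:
$T{\left(O,h \right)} = -6 + O$
$l{\left(x,Q \right)} = -3 + Q x$ ($l{\left(x,Q \right)} = -3 + x Q = -3 + Q x$)
$\frac{l{\left(\left(-2\right) 2,-69 \right)}}{T{\left(-96,-90 \right)}} = \frac{-3 - 69 \left(\left(-2\right) 2\right)}{-6 - 96} = \frac{-3 - -276}{-102} = \left(-3 + 276\right) \left(- \frac{1}{102}\right) = 273 \left(- \frac{1}{102}\right) = - \frac{91}{34}$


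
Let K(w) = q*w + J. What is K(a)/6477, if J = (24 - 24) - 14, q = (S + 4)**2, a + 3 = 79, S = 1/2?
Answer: 1525/6477 ≈ 0.23545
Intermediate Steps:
S = 1/2 ≈ 0.50000
a = 76 (a = -3 + 79 = 76)
q = 81/4 (q = (1/2 + 4)**2 = (9/2)**2 = 81/4 ≈ 20.250)
J = -14 (J = 0 - 14 = -14)
K(w) = -14 + 81*w/4 (K(w) = 81*w/4 - 14 = -14 + 81*w/4)
K(a)/6477 = (-14 + (81/4)*76)/6477 = (-14 + 1539)*(1/6477) = 1525*(1/6477) = 1525/6477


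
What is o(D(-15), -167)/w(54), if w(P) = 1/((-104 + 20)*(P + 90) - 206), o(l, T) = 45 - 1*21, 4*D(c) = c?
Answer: -295248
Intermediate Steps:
D(c) = c/4
o(l, T) = 24 (o(l, T) = 45 - 21 = 24)
w(P) = 1/(-7766 - 84*P) (w(P) = 1/(-84*(90 + P) - 206) = 1/((-7560 - 84*P) - 206) = 1/(-7766 - 84*P))
o(D(-15), -167)/w(54) = 24/((-1/(7766 + 84*54))) = 24/((-1/(7766 + 4536))) = 24/((-1/12302)) = 24/((-1*1/12302)) = 24/(-1/12302) = 24*(-12302) = -295248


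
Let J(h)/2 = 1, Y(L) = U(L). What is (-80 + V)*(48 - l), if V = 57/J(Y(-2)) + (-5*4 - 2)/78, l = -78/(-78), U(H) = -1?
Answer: -189833/78 ≈ -2433.8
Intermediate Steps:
Y(L) = -1
J(h) = 2 (J(h) = 2*1 = 2)
l = 1 (l = -78*(-1/78) = 1)
V = 2201/78 (V = 57/2 + (-5*4 - 2)/78 = 57*(½) + (-20 - 2)*(1/78) = 57/2 - 22*1/78 = 57/2 - 11/39 = 2201/78 ≈ 28.218)
(-80 + V)*(48 - l) = (-80 + 2201/78)*(48 - 1*1) = -4039*(48 - 1)/78 = -4039/78*47 = -189833/78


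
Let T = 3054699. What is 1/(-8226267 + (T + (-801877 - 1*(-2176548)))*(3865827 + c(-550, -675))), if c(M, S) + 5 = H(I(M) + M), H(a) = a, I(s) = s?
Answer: 1/17118275458873 ≈ 5.8417e-14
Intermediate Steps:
c(M, S) = -5 + 2*M (c(M, S) = -5 + (M + M) = -5 + 2*M)
1/(-8226267 + (T + (-801877 - 1*(-2176548)))*(3865827 + c(-550, -675))) = 1/(-8226267 + (3054699 + (-801877 - 1*(-2176548)))*(3865827 + (-5 + 2*(-550)))) = 1/(-8226267 + (3054699 + (-801877 + 2176548))*(3865827 + (-5 - 1100))) = 1/(-8226267 + (3054699 + 1374671)*(3865827 - 1105)) = 1/(-8226267 + 4429370*3864722) = 1/(-8226267 + 17118283685140) = 1/17118275458873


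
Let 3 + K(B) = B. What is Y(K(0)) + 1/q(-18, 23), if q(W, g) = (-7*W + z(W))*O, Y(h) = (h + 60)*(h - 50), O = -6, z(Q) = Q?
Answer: -1957609/648 ≈ -3021.0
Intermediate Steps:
K(B) = -3 + B
Y(h) = (-50 + h)*(60 + h) (Y(h) = (60 + h)*(-50 + h) = (-50 + h)*(60 + h))
q(W, g) = 36*W (q(W, g) = (-7*W + W)*(-6) = -6*W*(-6) = 36*W)
Y(K(0)) + 1/q(-18, 23) = (-3000 + (-3 + 0)**2 + 10*(-3 + 0)) + 1/(36*(-18)) = (-3000 + (-3)**2 + 10*(-3)) + 1/(-648) = (-3000 + 9 - 30) - 1/648 = -3021 - 1/648 = -1957609/648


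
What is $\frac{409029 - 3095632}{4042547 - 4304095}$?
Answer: $\frac{2686603}{261548} \approx 10.272$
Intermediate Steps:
$\frac{409029 - 3095632}{4042547 - 4304095} = - \frac{2686603}{-261548} = \left(-2686603\right) \left(- \frac{1}{261548}\right) = \frac{2686603}{261548}$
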